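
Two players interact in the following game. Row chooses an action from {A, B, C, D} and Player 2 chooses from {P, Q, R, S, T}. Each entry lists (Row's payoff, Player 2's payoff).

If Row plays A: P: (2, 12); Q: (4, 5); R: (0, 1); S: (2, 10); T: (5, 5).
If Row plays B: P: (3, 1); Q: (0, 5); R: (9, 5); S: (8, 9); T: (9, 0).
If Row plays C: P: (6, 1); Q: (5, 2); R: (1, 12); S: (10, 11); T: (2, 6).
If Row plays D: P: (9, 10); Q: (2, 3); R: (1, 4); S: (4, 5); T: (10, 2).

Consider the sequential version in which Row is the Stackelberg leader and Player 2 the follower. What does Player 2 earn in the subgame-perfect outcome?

Work backward from Player 2's decision.
- A → Player 2 plays P (best of 12, 5, 1, 10, 5); Row gets 2.
- B → Player 2 plays S (best of 1, 5, 5, 9, 0); Row gets 8.
- C → Player 2 plays R (best of 1, 2, 12, 11, 6); Row gets 1.
- D → Player 2 plays P (best of 10, 3, 4, 5, 2); Row gets 9.
Maximizing over 2, 8, 1, 9, Row chooses D. Subgame-perfect outcome: (D, P) with payoffs (9, 10).

10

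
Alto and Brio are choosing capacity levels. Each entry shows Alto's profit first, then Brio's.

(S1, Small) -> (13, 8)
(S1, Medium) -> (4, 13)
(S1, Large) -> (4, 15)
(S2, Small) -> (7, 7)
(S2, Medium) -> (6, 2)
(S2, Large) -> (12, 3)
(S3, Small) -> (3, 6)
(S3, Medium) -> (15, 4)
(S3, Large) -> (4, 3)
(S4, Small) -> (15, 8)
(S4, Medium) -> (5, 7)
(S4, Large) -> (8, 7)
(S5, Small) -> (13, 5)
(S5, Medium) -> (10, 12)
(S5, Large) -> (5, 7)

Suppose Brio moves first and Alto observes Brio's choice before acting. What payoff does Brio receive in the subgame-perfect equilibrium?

Work backward from Alto's decision.
- Small: Alto compares 13, 7, 3, 15, 13 and picks S4; Brio would get 8.
- Medium: Alto compares 4, 6, 15, 5, 10 and picks S3; Brio would get 4.
- Large: Alto compares 4, 12, 4, 8, 5 and picks S2; Brio would get 3.
Brio's induced payoffs are 8, 4, 3, so Brio commits to Small. Subgame-perfect outcome: (S4, Small) with payoffs (15, 8).

8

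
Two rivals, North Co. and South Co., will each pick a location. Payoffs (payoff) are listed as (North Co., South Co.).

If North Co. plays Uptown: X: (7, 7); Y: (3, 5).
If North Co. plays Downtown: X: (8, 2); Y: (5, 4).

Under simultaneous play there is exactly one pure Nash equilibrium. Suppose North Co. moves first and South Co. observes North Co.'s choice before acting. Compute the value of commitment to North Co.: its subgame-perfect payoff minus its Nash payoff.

Backward induction with North Co. moving first.
- Uptown: South Co. compares 7, 5 and picks X; North Co. would get 7.
- Downtown: South Co. compares 2, 4 and picks Y; North Co. would get 5.
Maximizing over 7, 5, North Co. chooses Uptown. Subgame-perfect outcome: (Uptown, X) with payoffs (7, 7).
For the simultaneous game, intersect best replies.
North Co.'s best replies: X→Downtown; Y→Downtown.
South Co.'s best replies: Uptown→X; Downtown→Y.
Only (Downtown, Y) has each player best-responding; Nash payoffs (5, 4).
North Co.'s commitment gain: 7 − 5 = 2.

2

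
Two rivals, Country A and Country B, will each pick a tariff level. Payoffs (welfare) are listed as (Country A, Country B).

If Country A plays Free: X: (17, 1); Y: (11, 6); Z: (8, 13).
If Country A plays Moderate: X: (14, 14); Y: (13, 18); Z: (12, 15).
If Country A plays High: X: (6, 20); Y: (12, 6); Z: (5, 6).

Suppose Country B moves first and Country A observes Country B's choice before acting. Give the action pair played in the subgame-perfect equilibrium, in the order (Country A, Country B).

(Moderate, Y)

Solve by backward induction (Country B leads).
- X → Country A plays Free (best of 17, 14, 6); Country B gets 1.
- Y → Country A plays Moderate (best of 11, 13, 12); Country B gets 18.
- Z → Country A plays Moderate (best of 8, 12, 5); Country B gets 15.
Among 1, 18, 15, the best is 18 at Y. Subgame-perfect outcome: (Moderate, Y) with payoffs (13, 18).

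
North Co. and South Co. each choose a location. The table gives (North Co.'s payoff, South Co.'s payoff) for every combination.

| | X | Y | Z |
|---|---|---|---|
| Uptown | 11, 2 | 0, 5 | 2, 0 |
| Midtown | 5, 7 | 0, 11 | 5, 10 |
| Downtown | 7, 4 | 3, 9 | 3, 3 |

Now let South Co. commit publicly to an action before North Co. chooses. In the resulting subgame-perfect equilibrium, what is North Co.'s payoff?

5

Backward induction with South Co. moving first.
- X: BR = Uptown, leader payoff 2.
- Y: BR = Downtown, leader payoff 9.
- Z: BR = Midtown, leader payoff 10.
South Co.'s induced payoffs are 2, 9, 10, so South Co. commits to Z. Subgame-perfect outcome: (Midtown, Z) with payoffs (5, 10).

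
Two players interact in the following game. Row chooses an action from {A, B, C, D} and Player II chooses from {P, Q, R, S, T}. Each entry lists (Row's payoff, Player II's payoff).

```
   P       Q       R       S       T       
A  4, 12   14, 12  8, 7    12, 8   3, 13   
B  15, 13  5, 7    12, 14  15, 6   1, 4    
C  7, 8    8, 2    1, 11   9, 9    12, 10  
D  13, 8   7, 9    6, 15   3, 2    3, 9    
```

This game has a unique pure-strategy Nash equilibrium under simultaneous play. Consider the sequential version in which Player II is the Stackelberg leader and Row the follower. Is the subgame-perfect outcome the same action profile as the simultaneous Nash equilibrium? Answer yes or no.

Backward induction with Player II moving first.
- P: BR = B, leader payoff 13.
- Q: BR = A, leader payoff 12.
- R: BR = B, leader payoff 14.
- S: BR = B, leader payoff 6.
- T: BR = C, leader payoff 10.
Maximizing over 13, 12, 14, 6, 10, Player II chooses R. Subgame-perfect outcome: (B, R) with payoffs (12, 14).
Under simultaneous play:
Row's best replies: P→B; Q→A; R→B; S→B; T→C.
Player II's best replies: A→T; B→R; C→R; D→R.
The unique mutual best reply is (B, R), giving (12, 14).
Sequential outcome (B, R) coincides with the Nash profile (B, R).

yes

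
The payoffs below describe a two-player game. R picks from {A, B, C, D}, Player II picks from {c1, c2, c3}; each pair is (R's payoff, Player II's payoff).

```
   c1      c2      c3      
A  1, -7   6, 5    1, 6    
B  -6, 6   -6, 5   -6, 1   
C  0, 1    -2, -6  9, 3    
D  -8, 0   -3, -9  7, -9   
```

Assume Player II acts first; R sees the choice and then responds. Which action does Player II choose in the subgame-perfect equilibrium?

R best-responds to each possible Player II move:
- c1: BR = A, leader payoff -7.
- c2: BR = A, leader payoff 5.
- c3: BR = C, leader payoff 3.
Player II's induced payoffs are -7, 5, 3, so Player II commits to c2. Subgame-perfect outcome: (A, c2) with payoffs (6, 5).

c2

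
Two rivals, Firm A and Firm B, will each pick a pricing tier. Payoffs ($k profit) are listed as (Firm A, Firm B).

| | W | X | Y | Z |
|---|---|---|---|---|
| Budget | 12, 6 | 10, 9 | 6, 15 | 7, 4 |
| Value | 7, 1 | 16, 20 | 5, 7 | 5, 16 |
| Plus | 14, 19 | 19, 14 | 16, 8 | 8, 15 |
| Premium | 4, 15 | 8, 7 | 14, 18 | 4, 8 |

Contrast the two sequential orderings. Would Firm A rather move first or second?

If Firm A leads: Firm B's best replies are Budget→Y, Value→X, Plus→W, Premium→Y; Firm A's induced payoffs 6, 16, 14, 14; outcome (Value, X), payoffs (16, 20).
If Firm B leads: Firm A's best replies are W→Plus, X→Plus, Y→Plus, Z→Plus; Firm B's induced payoffs 19, 14, 8, 15; outcome (Plus, W), payoffs (14, 19).
Firm A gets 16 moving first and 14 moving second, so Firm A prefers to move first.

first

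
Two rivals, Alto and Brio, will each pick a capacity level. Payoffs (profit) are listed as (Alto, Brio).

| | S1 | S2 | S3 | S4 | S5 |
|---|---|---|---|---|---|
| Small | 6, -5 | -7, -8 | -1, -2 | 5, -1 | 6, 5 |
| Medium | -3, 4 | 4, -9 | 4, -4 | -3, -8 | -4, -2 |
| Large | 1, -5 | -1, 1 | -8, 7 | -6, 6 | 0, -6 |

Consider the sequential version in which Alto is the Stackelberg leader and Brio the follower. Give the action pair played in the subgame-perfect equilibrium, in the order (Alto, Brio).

Solve by backward induction (Alto leads).
- Small: BR = S5, leader payoff 6.
- Medium: BR = S1, leader payoff -3.
- Large: BR = S3, leader payoff -8.
Alto's induced payoffs are 6, -3, -8, so Alto commits to Small. Subgame-perfect outcome: (Small, S5) with payoffs (6, 5).

(Small, S5)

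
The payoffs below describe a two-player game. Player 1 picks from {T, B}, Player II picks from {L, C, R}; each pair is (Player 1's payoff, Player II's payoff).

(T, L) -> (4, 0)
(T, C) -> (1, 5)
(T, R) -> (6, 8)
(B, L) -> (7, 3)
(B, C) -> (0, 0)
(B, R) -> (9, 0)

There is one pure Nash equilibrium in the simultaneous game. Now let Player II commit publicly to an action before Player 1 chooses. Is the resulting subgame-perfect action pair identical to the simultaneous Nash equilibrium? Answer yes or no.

no

Player 1 best-responds to each possible Player II move:
- L: Player 1 compares 4, 7 and picks B; Player II would get 3.
- C: Player 1 compares 1, 0 and picks T; Player II would get 5.
- R: Player 1 compares 6, 9 and picks B; Player II would get 0.
Among 3, 5, 0, the best is 5 at C. Subgame-perfect outcome: (T, C) with payoffs (1, 5).
Under simultaneous play:
Player 1's best replies: L→B; C→T; R→B.
Player II's best replies: T→R; B→L.
Only (B, L) has each player best-responding; Nash payoffs (7, 3).
Sequential outcome (T, C) differs from the Nash profile (B, L).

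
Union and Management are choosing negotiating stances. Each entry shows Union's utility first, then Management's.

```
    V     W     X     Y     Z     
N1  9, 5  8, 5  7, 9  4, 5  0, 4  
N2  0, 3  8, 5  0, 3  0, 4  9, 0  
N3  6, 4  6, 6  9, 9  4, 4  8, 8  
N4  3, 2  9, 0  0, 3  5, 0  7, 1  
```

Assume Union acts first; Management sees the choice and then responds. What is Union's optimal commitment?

N3

Solve by backward induction (Union leads).
- N1 → Management plays X (best of 5, 5, 9, 5, 4); Union gets 7.
- N2 → Management plays W (best of 3, 5, 3, 4, 0); Union gets 8.
- N3 → Management plays X (best of 4, 6, 9, 4, 8); Union gets 9.
- N4 → Management plays X (best of 2, 0, 3, 0, 1); Union gets 0.
Union's induced payoffs are 7, 8, 9, 0, so Union commits to N3. Subgame-perfect outcome: (N3, X) with payoffs (9, 9).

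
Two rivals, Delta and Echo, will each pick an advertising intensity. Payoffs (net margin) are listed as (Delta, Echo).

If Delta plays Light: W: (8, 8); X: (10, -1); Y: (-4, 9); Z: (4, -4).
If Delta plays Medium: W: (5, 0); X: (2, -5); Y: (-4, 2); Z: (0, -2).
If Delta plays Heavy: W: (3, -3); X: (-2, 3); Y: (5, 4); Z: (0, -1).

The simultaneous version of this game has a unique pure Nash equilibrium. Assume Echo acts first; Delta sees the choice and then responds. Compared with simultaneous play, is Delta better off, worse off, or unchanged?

better off

Delta best-responds to each possible Echo move:
- W: Delta compares 8, 5, 3 and picks Light; Echo would get 8.
- X: Delta compares 10, 2, -2 and picks Light; Echo would get -1.
- Y: Delta compares -4, -4, 5 and picks Heavy; Echo would get 4.
- Z: Delta compares 4, 0, 0 and picks Light; Echo would get -4.
Among 8, -1, 4, -4, the best is 8 at W. Subgame-perfect outcome: (Light, W) with payoffs (8, 8).
For the simultaneous game, intersect best replies.
Delta's best replies: W→Light; X→Light; Y→Heavy; Z→Light.
Echo's best replies: Light→Y; Medium→Y; Heavy→Y.
The unique mutual best reply is (Heavy, Y), giving (5, 4).
Delta earns 8 sequentially versus 5 at the Nash outcome: better off.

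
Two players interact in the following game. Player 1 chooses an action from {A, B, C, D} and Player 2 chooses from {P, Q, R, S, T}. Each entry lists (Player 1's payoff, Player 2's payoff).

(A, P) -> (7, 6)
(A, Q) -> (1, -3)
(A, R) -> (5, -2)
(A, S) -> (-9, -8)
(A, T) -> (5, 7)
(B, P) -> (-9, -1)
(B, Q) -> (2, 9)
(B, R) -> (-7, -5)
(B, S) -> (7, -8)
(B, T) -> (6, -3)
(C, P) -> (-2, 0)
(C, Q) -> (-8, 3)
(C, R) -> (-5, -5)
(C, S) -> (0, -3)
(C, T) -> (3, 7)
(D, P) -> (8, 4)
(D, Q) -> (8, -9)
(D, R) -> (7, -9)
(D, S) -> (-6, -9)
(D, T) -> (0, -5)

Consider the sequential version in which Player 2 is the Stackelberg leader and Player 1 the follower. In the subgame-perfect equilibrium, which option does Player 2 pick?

Solve by backward induction (Player 2 leads).
- P: Player 1 compares 7, -9, -2, 8 and picks D; Player 2 would get 4.
- Q: Player 1 compares 1, 2, -8, 8 and picks D; Player 2 would get -9.
- R: Player 1 compares 5, -7, -5, 7 and picks D; Player 2 would get -9.
- S: Player 1 compares -9, 7, 0, -6 and picks B; Player 2 would get -8.
- T: Player 1 compares 5, 6, 3, 0 and picks B; Player 2 would get -3.
Among 4, -9, -9, -8, -3, the best is 4 at P. Subgame-perfect outcome: (D, P) with payoffs (8, 4).

P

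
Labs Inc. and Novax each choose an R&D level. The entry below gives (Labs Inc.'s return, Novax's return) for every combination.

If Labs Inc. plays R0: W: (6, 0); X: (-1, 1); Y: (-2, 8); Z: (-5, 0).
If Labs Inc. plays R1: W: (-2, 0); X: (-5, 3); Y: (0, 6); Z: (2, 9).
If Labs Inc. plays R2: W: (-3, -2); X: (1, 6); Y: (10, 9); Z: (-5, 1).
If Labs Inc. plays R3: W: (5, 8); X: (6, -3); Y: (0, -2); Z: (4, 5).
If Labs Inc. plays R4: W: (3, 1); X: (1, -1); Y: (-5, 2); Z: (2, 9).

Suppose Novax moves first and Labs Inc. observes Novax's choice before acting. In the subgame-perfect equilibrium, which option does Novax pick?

Solve by backward induction (Novax leads).
- W: BR = R0, leader payoff 0.
- X: BR = R3, leader payoff -3.
- Y: BR = R2, leader payoff 9.
- Z: BR = R3, leader payoff 5.
Maximizing over 0, -3, 9, 5, Novax chooses Y. Subgame-perfect outcome: (R2, Y) with payoffs (10, 9).

Y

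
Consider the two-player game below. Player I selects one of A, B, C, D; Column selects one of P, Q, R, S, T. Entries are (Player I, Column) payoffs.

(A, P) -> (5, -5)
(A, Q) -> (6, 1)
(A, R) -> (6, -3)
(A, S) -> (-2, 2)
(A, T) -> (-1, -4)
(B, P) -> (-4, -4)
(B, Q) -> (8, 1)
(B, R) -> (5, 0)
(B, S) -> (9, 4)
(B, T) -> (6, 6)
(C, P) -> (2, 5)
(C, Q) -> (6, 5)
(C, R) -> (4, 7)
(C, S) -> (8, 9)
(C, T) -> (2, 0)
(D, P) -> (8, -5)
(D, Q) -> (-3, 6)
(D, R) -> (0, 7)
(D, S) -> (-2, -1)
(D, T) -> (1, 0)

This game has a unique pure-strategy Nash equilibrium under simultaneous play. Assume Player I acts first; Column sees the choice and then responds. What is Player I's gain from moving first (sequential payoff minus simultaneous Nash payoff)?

2

Work backward from Column's decision.
- A: Column compares -5, 1, -3, 2, -4 and picks S; Player I would get -2.
- B: Column compares -4, 1, 0, 4, 6 and picks T; Player I would get 6.
- C: Column compares 5, 5, 7, 9, 0 and picks S; Player I would get 8.
- D: Column compares -5, 6, 7, -1, 0 and picks R; Player I would get 0.
Player I's induced payoffs are -2, 6, 8, 0, so Player I commits to C. Subgame-perfect outcome: (C, S) with payoffs (8, 9).
For the simultaneous game, intersect best replies.
Player I's best replies: P→D; Q→B; R→A; S→B; T→B.
Column's best replies: A→S; B→T; C→S; D→R.
Only (B, T) has each player best-responding; Nash payoffs (6, 6).
Player I's commitment gain: 8 − 6 = 2.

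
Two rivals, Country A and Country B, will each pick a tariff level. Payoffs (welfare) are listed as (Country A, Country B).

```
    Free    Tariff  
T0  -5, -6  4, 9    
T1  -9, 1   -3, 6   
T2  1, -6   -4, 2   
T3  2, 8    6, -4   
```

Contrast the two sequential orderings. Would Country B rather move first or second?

second

If Country A leads: Country B's best replies are T0→Tariff, T1→Tariff, T2→Tariff, T3→Free; Country A's induced payoffs 4, -3, -4, 2; outcome (T0, Tariff), payoffs (4, 9).
If Country B leads: Country A's best replies are Free→T3, Tariff→T3; Country B's induced payoffs 8, -4; outcome (T3, Free), payoffs (2, 8).
Country B gets 8 moving first and 9 moving second, so Country B prefers to move second.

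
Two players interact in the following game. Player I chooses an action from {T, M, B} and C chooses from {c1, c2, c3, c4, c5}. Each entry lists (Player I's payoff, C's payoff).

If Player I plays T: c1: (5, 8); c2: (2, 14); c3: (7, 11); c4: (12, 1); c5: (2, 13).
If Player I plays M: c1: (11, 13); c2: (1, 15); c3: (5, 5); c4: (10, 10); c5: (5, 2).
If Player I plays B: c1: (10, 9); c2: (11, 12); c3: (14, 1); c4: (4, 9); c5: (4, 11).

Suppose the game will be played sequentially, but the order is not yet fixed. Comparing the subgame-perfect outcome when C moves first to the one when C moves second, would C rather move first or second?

first

If Player I leads: C's best replies are T→c2, M→c2, B→c2; Player I's induced payoffs 2, 1, 11; outcome (B, c2), payoffs (11, 12).
If C leads: Player I's best replies are c1→M, c2→B, c3→B, c4→T, c5→M; C's induced payoffs 13, 12, 1, 1, 2; outcome (M, c1), payoffs (11, 13).
C gets 13 moving first and 12 moving second, so C prefers to move first.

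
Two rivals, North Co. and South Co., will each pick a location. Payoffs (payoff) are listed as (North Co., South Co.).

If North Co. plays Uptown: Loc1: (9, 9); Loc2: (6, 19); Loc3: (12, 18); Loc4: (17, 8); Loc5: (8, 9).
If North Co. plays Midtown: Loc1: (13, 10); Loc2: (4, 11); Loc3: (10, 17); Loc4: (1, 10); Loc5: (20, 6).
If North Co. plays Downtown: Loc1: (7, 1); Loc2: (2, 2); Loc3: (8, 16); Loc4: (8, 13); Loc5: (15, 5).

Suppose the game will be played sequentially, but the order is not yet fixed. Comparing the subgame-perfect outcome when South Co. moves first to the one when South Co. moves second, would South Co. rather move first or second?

first

If North Co. leads: South Co.'s best replies are Uptown→Loc2, Midtown→Loc3, Downtown→Loc3; North Co.'s induced payoffs 6, 10, 8; outcome (Midtown, Loc3), payoffs (10, 17).
If South Co. leads: North Co.'s best replies are Loc1→Midtown, Loc2→Uptown, Loc3→Uptown, Loc4→Uptown, Loc5→Midtown; South Co.'s induced payoffs 10, 19, 18, 8, 6; outcome (Uptown, Loc2), payoffs (6, 19).
South Co. gets 19 moving first and 17 moving second, so South Co. prefers to move first.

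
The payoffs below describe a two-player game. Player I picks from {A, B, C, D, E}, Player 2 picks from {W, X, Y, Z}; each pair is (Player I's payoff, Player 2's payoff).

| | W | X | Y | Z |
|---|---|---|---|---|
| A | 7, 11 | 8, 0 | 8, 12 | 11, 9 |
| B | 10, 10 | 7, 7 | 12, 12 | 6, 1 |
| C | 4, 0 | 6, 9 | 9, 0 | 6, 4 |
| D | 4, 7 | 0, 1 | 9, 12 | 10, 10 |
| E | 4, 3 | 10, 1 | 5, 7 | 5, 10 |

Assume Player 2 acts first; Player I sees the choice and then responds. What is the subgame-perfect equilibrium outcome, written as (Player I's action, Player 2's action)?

Backward induction with Player 2 moving first.
- W → Player I plays B (best of 7, 10, 4, 4, 4); Player 2 gets 10.
- X → Player I plays E (best of 8, 7, 6, 0, 10); Player 2 gets 1.
- Y → Player I plays B (best of 8, 12, 9, 9, 5); Player 2 gets 12.
- Z → Player I plays A (best of 11, 6, 6, 10, 5); Player 2 gets 9.
Among 10, 1, 12, 9, the best is 12 at Y. Subgame-perfect outcome: (B, Y) with payoffs (12, 12).

(B, Y)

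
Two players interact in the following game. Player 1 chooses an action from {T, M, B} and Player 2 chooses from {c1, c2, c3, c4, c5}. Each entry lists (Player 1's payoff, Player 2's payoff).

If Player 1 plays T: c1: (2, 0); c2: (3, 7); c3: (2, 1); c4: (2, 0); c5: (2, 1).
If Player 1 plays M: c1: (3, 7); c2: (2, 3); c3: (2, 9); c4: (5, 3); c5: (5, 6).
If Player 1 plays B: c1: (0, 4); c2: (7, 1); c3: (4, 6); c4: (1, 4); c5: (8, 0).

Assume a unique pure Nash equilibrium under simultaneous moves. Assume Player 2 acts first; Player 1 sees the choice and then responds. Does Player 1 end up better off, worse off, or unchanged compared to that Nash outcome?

Work backward from Player 1's decision.
- c1: BR = M, leader payoff 7.
- c2: BR = B, leader payoff 1.
- c3: BR = B, leader payoff 6.
- c4: BR = M, leader payoff 3.
- c5: BR = B, leader payoff 0.
Player 2's induced payoffs are 7, 1, 6, 3, 0, so Player 2 commits to c1. Subgame-perfect outcome: (M, c1) with payoffs (3, 7).
Under simultaneous play:
Player 1's best replies: c1→M; c2→B; c3→B; c4→M; c5→B.
Player 2's best replies: T→c2; M→c3; B→c3.
The unique mutual best reply is (B, c3), giving (4, 6).
Player 1 earns 3 sequentially versus 4 at the Nash outcome: worse off.

worse off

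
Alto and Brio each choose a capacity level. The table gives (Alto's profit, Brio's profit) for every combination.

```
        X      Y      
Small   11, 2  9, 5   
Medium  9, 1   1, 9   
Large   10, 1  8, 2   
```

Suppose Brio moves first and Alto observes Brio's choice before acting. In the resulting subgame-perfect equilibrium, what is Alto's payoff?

Alto best-responds to each possible Brio move:
- X: Alto compares 11, 9, 10 and picks Small; Brio would get 2.
- Y: Alto compares 9, 1, 8 and picks Small; Brio would get 5.
Among 2, 5, the best is 5 at Y. Subgame-perfect outcome: (Small, Y) with payoffs (9, 5).

9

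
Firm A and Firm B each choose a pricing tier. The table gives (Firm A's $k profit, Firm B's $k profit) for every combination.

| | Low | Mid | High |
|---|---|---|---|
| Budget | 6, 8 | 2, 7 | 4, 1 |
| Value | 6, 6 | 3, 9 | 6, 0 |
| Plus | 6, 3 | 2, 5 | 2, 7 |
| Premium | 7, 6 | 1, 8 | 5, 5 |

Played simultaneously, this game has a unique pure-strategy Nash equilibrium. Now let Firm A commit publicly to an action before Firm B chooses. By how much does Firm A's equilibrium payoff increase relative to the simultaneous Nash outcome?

3

Firm B best-responds to each possible Firm A move:
- Budget → Firm B plays Low (best of 8, 7, 1); Firm A gets 6.
- Value → Firm B plays Mid (best of 6, 9, 0); Firm A gets 3.
- Plus → Firm B plays High (best of 3, 5, 7); Firm A gets 2.
- Premium → Firm B plays Mid (best of 6, 8, 5); Firm A gets 1.
Among 6, 3, 2, 1, the best is 6 at Budget. Subgame-perfect outcome: (Budget, Low) with payoffs (6, 8).
Now find the simultaneous Nash equilibrium.
Firm A's best replies: Low→Premium; Mid→Value; High→Value.
Firm B's best replies: Budget→Low; Value→Mid; Plus→High; Premium→Mid.
The unique mutual best reply is (Value, Mid), giving (3, 9).
Firm A's commitment gain: 6 − 3 = 3.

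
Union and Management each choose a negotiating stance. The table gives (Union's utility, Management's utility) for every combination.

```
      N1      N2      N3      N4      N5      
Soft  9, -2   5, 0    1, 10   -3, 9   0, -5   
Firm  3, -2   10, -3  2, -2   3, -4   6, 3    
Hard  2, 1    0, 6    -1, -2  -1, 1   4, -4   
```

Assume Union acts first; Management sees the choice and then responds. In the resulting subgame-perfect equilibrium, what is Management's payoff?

3

Work backward from Management's decision.
- Soft: BR = N3, leader payoff 1.
- Firm: BR = N5, leader payoff 6.
- Hard: BR = N2, leader payoff 0.
Maximizing over 1, 6, 0, Union chooses Firm. Subgame-perfect outcome: (Firm, N5) with payoffs (6, 3).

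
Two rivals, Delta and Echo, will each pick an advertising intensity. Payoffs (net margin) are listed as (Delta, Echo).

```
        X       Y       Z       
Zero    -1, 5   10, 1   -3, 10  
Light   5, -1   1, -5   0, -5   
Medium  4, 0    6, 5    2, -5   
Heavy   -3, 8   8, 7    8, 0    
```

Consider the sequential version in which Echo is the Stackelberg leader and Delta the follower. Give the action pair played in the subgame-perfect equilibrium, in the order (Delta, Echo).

Solve by backward induction (Echo leads).
- X → Delta plays Light (best of -1, 5, 4, -3); Echo gets -1.
- Y → Delta plays Zero (best of 10, 1, 6, 8); Echo gets 1.
- Z → Delta plays Heavy (best of -3, 0, 2, 8); Echo gets 0.
Echo's induced payoffs are -1, 1, 0, so Echo commits to Y. Subgame-perfect outcome: (Zero, Y) with payoffs (10, 1).

(Zero, Y)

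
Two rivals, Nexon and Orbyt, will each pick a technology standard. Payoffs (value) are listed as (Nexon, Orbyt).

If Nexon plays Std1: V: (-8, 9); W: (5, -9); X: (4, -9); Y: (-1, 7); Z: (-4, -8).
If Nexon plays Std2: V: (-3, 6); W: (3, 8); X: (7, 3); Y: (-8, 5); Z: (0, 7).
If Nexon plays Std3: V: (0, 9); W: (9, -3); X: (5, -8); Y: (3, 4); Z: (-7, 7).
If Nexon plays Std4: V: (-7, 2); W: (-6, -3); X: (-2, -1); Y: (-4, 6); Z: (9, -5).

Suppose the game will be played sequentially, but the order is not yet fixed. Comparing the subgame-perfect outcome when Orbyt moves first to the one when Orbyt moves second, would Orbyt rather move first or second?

first

If Nexon leads: Orbyt's best replies are Std1→V, Std2→W, Std3→V, Std4→Y; Nexon's induced payoffs -8, 3, 0, -4; outcome (Std2, W), payoffs (3, 8).
If Orbyt leads: Nexon's best replies are V→Std3, W→Std3, X→Std2, Y→Std3, Z→Std4; Orbyt's induced payoffs 9, -3, 3, 4, -5; outcome (Std3, V), payoffs (0, 9).
Orbyt gets 9 moving first and 8 moving second, so Orbyt prefers to move first.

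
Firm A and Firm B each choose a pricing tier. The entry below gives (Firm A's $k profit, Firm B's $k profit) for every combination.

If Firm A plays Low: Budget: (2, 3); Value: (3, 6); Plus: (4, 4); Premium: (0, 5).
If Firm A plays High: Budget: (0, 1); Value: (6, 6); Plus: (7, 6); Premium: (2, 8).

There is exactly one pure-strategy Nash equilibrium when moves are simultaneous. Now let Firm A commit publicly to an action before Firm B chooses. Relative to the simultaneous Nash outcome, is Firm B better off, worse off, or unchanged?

Solve by backward induction (Firm A leads).
- Low → Firm B plays Value (best of 3, 6, 4, 5); Firm A gets 3.
- High → Firm B plays Premium (best of 1, 6, 6, 8); Firm A gets 2.
Maximizing over 3, 2, Firm A chooses Low. Subgame-perfect outcome: (Low, Value) with payoffs (3, 6).
Now find the simultaneous Nash equilibrium.
Firm A's best replies: Budget→Low; Value→High; Plus→High; Premium→High.
Firm B's best replies: Low→Value; High→Premium.
Only (High, Premium) has each player best-responding; Nash payoffs (2, 8).
Firm B earns 6 sequentially versus 8 at the Nash outcome: worse off.

worse off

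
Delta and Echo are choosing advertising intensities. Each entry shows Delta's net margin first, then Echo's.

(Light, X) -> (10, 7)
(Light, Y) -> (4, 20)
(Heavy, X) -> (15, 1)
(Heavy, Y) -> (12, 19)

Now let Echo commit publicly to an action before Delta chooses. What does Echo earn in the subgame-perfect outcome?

19

Backward induction with Echo moving first.
- X: BR = Heavy, leader payoff 1.
- Y: BR = Heavy, leader payoff 19.
Maximizing over 1, 19, Echo chooses Y. Subgame-perfect outcome: (Heavy, Y) with payoffs (12, 19).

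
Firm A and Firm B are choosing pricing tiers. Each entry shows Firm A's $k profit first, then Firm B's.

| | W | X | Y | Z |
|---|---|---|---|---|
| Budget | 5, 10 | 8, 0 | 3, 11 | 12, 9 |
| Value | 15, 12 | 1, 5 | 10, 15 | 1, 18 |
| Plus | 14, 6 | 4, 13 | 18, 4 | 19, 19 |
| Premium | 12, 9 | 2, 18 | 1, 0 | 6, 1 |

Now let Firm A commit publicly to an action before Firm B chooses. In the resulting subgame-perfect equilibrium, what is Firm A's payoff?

Firm B best-responds to each possible Firm A move:
- Budget: Firm B compares 10, 0, 11, 9 and picks Y; Firm A would get 3.
- Value: Firm B compares 12, 5, 15, 18 and picks Z; Firm A would get 1.
- Plus: Firm B compares 6, 13, 4, 19 and picks Z; Firm A would get 19.
- Premium: Firm B compares 9, 18, 0, 1 and picks X; Firm A would get 2.
Firm A's induced payoffs are 3, 1, 19, 2, so Firm A commits to Plus. Subgame-perfect outcome: (Plus, Z) with payoffs (19, 19).

19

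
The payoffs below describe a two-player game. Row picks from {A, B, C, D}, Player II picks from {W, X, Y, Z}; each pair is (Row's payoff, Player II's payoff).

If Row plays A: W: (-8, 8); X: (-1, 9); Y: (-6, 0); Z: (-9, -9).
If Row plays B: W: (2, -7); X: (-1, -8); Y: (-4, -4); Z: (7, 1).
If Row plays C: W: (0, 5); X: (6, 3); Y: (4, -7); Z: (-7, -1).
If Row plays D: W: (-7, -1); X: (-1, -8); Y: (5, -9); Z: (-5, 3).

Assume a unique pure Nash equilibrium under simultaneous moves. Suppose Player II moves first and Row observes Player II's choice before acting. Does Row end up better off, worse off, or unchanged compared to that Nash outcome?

worse off

Solve by backward induction (Player II leads).
- W → Row plays B (best of -8, 2, 0, -7); Player II gets -7.
- X → Row plays C (best of -1, -1, 6, -1); Player II gets 3.
- Y → Row plays D (best of -6, -4, 4, 5); Player II gets -9.
- Z → Row plays B (best of -9, 7, -7, -5); Player II gets 1.
Player II's induced payoffs are -7, 3, -9, 1, so Player II commits to X. Subgame-perfect outcome: (C, X) with payoffs (6, 3).
For the simultaneous game, intersect best replies.
Row's best replies: W→B; X→C; Y→D; Z→B.
Player II's best replies: A→X; B→Z; C→W; D→Z.
Only (B, Z) has each player best-responding; Nash payoffs (7, 1).
Row earns 6 sequentially versus 7 at the Nash outcome: worse off.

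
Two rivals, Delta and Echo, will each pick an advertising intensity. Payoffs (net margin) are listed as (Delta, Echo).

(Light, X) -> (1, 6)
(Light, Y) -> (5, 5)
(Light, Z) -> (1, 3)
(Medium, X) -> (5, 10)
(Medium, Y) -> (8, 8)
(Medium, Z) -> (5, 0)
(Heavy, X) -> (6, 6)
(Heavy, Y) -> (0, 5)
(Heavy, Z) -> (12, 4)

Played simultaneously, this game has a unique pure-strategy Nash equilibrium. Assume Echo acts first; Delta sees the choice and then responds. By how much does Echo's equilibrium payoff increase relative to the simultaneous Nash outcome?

2

Backward induction with Echo moving first.
- X: BR = Heavy, leader payoff 6.
- Y: BR = Medium, leader payoff 8.
- Z: BR = Heavy, leader payoff 4.
Maximizing over 6, 8, 4, Echo chooses Y. Subgame-perfect outcome: (Medium, Y) with payoffs (8, 8).
Under simultaneous play:
Delta's best replies: X→Heavy; Y→Medium; Z→Heavy.
Echo's best replies: Light→X; Medium→X; Heavy→X.
Only (Heavy, X) has each player best-responding; Nash payoffs (6, 6).
Echo's commitment gain: 8 − 6 = 2.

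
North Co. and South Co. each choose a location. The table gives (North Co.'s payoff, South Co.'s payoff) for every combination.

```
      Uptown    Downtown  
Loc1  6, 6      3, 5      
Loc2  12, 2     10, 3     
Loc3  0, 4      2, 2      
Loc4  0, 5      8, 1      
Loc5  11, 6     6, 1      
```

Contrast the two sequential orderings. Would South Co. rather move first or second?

second

If North Co. leads: South Co.'s best replies are Loc1→Uptown, Loc2→Downtown, Loc3→Uptown, Loc4→Uptown, Loc5→Uptown; North Co.'s induced payoffs 6, 10, 0, 0, 11; outcome (Loc5, Uptown), payoffs (11, 6).
If South Co. leads: North Co.'s best replies are Uptown→Loc2, Downtown→Loc2; South Co.'s induced payoffs 2, 3; outcome (Loc2, Downtown), payoffs (10, 3).
South Co. gets 3 moving first and 6 moving second, so South Co. prefers to move second.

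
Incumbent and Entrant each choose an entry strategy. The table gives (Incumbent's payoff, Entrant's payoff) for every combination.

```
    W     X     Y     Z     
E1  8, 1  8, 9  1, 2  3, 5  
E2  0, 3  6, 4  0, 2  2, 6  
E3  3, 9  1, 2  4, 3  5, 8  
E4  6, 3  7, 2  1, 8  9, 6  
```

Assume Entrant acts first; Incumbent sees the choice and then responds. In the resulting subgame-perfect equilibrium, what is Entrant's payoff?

Incumbent best-responds to each possible Entrant move:
- W: Incumbent compares 8, 0, 3, 6 and picks E1; Entrant would get 1.
- X: Incumbent compares 8, 6, 1, 7 and picks E1; Entrant would get 9.
- Y: Incumbent compares 1, 0, 4, 1 and picks E3; Entrant would get 3.
- Z: Incumbent compares 3, 2, 5, 9 and picks E4; Entrant would get 6.
Among 1, 9, 3, 6, the best is 9 at X. Subgame-perfect outcome: (E1, X) with payoffs (8, 9).

9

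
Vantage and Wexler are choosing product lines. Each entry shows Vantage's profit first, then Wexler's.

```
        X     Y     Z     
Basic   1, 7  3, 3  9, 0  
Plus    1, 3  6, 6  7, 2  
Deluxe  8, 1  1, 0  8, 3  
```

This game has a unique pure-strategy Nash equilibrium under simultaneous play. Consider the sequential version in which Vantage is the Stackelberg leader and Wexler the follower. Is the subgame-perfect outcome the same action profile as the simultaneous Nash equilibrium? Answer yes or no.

Wexler best-responds to each possible Vantage move:
- Basic → Wexler plays X (best of 7, 3, 0); Vantage gets 1.
- Plus → Wexler plays Y (best of 3, 6, 2); Vantage gets 6.
- Deluxe → Wexler plays Z (best of 1, 0, 3); Vantage gets 8.
Maximizing over 1, 6, 8, Vantage chooses Deluxe. Subgame-perfect outcome: (Deluxe, Z) with payoffs (8, 3).
Under simultaneous play:
Vantage's best replies: X→Deluxe; Y→Plus; Z→Basic.
Wexler's best replies: Basic→X; Plus→Y; Deluxe→Z.
The unique mutual best reply is (Plus, Y), giving (6, 6).
Sequential outcome (Deluxe, Z) differs from the Nash profile (Plus, Y).

no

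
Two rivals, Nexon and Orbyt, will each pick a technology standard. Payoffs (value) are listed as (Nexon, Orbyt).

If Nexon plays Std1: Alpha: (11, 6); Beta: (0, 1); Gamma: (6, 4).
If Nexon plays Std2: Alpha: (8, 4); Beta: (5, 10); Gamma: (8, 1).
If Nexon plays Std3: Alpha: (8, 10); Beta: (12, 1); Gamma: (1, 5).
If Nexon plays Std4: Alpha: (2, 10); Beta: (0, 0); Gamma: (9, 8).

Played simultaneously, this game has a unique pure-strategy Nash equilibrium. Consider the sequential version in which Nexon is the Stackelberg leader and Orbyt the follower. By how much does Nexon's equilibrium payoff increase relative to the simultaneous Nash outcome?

0

Backward induction with Nexon moving first.
- Std1: BR = Alpha, leader payoff 11.
- Std2: BR = Beta, leader payoff 5.
- Std3: BR = Alpha, leader payoff 8.
- Std4: BR = Alpha, leader payoff 2.
Maximizing over 11, 5, 8, 2, Nexon chooses Std1. Subgame-perfect outcome: (Std1, Alpha) with payoffs (11, 6).
For the simultaneous game, intersect best replies.
Nexon's best replies: Alpha→Std1; Beta→Std3; Gamma→Std4.
Orbyt's best replies: Std1→Alpha; Std2→Beta; Std3→Alpha; Std4→Alpha.
Only (Std1, Alpha) has each player best-responding; Nash payoffs (11, 6).
Nexon's commitment gain: 11 − 11 = 0.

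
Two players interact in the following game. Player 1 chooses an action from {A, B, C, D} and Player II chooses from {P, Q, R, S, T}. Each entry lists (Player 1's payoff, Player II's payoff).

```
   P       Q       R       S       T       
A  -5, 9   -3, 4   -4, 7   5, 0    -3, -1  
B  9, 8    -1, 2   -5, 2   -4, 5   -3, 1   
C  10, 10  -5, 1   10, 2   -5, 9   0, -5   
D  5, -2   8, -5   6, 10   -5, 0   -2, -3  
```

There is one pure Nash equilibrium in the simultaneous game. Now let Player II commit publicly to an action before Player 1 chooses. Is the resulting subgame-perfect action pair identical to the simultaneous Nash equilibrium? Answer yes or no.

yes

Solve by backward induction (Player II leads).
- P: BR = C, leader payoff 10.
- Q: BR = D, leader payoff -5.
- R: BR = C, leader payoff 2.
- S: BR = A, leader payoff 0.
- T: BR = C, leader payoff -5.
Player II's induced payoffs are 10, -5, 2, 0, -5, so Player II commits to P. Subgame-perfect outcome: (C, P) with payoffs (10, 10).
Now find the simultaneous Nash equilibrium.
Player 1's best replies: P→C; Q→D; R→C; S→A; T→C.
Player II's best replies: A→P; B→P; C→P; D→R.
Only (C, P) has each player best-responding; Nash payoffs (10, 10).
Sequential outcome (C, P) coincides with the Nash profile (C, P).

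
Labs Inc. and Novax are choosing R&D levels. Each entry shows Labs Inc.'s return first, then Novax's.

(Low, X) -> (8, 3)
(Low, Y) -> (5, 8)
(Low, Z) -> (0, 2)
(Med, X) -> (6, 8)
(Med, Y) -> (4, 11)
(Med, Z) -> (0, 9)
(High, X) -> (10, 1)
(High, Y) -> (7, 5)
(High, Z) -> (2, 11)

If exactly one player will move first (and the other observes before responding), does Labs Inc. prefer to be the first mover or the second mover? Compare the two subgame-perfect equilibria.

first

If Labs Inc. leads: Novax's best replies are Low→Y, Med→Y, High→Z; Labs Inc.'s induced payoffs 5, 4, 2; outcome (Low, Y), payoffs (5, 8).
If Novax leads: Labs Inc.'s best replies are X→High, Y→High, Z→High; Novax's induced payoffs 1, 5, 11; outcome (High, Z), payoffs (2, 11).
Labs Inc. gets 5 moving first and 2 moving second, so Labs Inc. prefers to move first.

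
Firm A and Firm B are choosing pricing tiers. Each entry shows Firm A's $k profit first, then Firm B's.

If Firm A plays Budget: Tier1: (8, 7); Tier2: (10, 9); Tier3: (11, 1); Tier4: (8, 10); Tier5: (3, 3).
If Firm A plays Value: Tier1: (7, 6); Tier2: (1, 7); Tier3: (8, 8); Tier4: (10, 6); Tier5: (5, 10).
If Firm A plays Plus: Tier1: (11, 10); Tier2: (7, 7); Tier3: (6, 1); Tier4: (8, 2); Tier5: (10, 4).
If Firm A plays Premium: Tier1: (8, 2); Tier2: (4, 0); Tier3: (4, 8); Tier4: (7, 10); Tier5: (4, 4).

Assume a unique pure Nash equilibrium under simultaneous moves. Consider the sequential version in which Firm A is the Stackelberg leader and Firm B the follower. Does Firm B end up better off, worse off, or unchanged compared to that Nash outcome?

Work backward from Firm B's decision.
- Budget: BR = Tier4, leader payoff 8.
- Value: BR = Tier5, leader payoff 5.
- Plus: BR = Tier1, leader payoff 11.
- Premium: BR = Tier4, leader payoff 7.
Maximizing over 8, 5, 11, 7, Firm A chooses Plus. Subgame-perfect outcome: (Plus, Tier1) with payoffs (11, 10).
Now find the simultaneous Nash equilibrium.
Firm A's best replies: Tier1→Plus; Tier2→Budget; Tier3→Budget; Tier4→Value; Tier5→Plus.
Firm B's best replies: Budget→Tier4; Value→Tier5; Plus→Tier1; Premium→Tier4.
Only (Plus, Tier1) has each player best-responding; Nash payoffs (11, 10).
Firm B earns 10 sequentially versus 10 at the Nash outcome: unchanged.

unchanged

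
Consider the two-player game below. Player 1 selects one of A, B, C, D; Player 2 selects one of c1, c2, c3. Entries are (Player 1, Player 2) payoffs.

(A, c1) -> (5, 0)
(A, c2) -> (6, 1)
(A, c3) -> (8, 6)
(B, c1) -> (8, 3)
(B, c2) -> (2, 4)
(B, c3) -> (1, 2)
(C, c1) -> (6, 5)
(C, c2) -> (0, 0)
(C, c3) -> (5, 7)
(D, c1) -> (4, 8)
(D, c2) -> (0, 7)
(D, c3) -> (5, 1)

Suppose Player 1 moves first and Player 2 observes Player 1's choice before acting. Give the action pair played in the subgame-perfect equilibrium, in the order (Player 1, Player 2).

Player 2 best-responds to each possible Player 1 move:
- A → Player 2 plays c3 (best of 0, 1, 6); Player 1 gets 8.
- B → Player 2 plays c2 (best of 3, 4, 2); Player 1 gets 2.
- C → Player 2 plays c3 (best of 5, 0, 7); Player 1 gets 5.
- D → Player 2 plays c1 (best of 8, 7, 1); Player 1 gets 4.
Player 1's induced payoffs are 8, 2, 5, 4, so Player 1 commits to A. Subgame-perfect outcome: (A, c3) with payoffs (8, 6).

(A, c3)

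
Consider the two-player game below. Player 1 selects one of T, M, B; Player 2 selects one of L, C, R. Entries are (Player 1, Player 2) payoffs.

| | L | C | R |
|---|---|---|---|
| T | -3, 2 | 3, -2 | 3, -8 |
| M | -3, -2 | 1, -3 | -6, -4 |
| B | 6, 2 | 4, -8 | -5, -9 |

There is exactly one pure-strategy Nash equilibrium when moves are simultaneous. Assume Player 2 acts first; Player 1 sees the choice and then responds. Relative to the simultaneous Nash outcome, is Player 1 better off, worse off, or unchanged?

unchanged

Backward induction with Player 2 moving first.
- L → Player 1 plays B (best of -3, -3, 6); Player 2 gets 2.
- C → Player 1 plays B (best of 3, 1, 4); Player 2 gets -8.
- R → Player 1 plays T (best of 3, -6, -5); Player 2 gets -8.
Among 2, -8, -8, the best is 2 at L. Subgame-perfect outcome: (B, L) with payoffs (6, 2).
Under simultaneous play:
Player 1's best replies: L→B; C→B; R→T.
Player 2's best replies: T→L; M→L; B→L.
The unique mutual best reply is (B, L), giving (6, 2).
Player 1 earns 6 sequentially versus 6 at the Nash outcome: unchanged.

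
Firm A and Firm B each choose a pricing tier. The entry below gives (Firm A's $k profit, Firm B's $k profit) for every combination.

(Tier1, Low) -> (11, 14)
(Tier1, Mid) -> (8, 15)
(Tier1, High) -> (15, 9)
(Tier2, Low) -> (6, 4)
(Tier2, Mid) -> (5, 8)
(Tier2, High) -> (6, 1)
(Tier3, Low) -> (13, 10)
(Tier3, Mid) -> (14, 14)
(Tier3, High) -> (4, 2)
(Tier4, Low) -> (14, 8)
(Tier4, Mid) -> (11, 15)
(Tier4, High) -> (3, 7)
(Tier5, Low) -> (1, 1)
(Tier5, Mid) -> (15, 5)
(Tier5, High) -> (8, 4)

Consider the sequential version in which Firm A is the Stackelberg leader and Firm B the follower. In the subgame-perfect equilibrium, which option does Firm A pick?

Solve by backward induction (Firm A leads).
- Tier1 → Firm B plays Mid (best of 14, 15, 9); Firm A gets 8.
- Tier2 → Firm B plays Mid (best of 4, 8, 1); Firm A gets 5.
- Tier3 → Firm B plays Mid (best of 10, 14, 2); Firm A gets 14.
- Tier4 → Firm B plays Mid (best of 8, 15, 7); Firm A gets 11.
- Tier5 → Firm B plays Mid (best of 1, 5, 4); Firm A gets 15.
Among 8, 5, 14, 11, 15, the best is 15 at Tier5. Subgame-perfect outcome: (Tier5, Mid) with payoffs (15, 5).

Tier5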